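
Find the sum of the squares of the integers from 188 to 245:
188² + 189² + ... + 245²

Use ∑_{k=1}^{n} k² = n(n+1)(2n+1)/6, then subtract the first 187 terms.
∑_{k=1}^{245} k² = 245×246×491/6 = 4932095
∑_{k=1}^{187} k² = 187×188×375/6 = 2197250
∑_{k=188}^{245} k² = 4932095 - 2197250 = 2734845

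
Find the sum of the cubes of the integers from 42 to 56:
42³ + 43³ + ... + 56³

Use ∑_{k=1}^{n} k³ = [n(n+1)/2]², then subtract the first 41 terms.
∑_{k=1}^{56} k³ = [56×57/2]² = 1596² = 2547216
∑_{k=1}^{41} k³ = [41×42/2]² = 861² = 741321
∑_{k=42}^{56} k³ = 2547216 - 741321 = 1805895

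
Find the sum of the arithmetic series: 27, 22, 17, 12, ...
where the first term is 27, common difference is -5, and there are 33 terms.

Sₙ = n/2 × (first + last)
Last term = a + (n-1)d = 27 + (33-1)×(-5) = -133
S_33 = 33/2 × (27 + (-133))
S_33 = 33/2 × (-106) = -1749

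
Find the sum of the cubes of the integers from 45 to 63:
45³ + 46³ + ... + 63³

Use ∑_{k=1}^{n} k³ = [n(n+1)/2]², then subtract the first 44 terms.
∑_{k=1}^{63} k³ = [63×64/2]² = 2016² = 4064256
∑_{k=1}^{44} k³ = [44×45/2]² = 990² = 980100
∑_{k=45}^{63} k³ = 4064256 - 980100 = 3084156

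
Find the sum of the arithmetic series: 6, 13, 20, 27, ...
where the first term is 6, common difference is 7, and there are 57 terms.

Sₙ = n/2 × (first + last)
Last term = a + (n-1)d = 6 + (57-1)×7 = 398
S_57 = 57/2 × (6 + 398)
S_57 = 57/2 × 404 = 11514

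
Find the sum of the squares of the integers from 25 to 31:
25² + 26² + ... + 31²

Use ∑_{k=1}^{n} k² = n(n+1)(2n+1)/6, then subtract the first 24 terms.
∑_{k=1}^{31} k² = 31×32×63/6 = 10416
∑_{k=1}^{24} k² = 24×25×49/6 = 4900
∑_{k=25}^{31} k² = 10416 - 4900 = 5516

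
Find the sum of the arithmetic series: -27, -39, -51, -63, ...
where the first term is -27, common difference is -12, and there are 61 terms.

Sₙ = n/2 × (first + last)
Last term = a + (n-1)d = -27 + (61-1)×(-12) = -747
S_61 = 61/2 × (-27 + (-747))
S_61 = 61/2 × (-774) = -23607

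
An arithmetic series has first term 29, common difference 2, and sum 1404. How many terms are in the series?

Using S = n/2 × [2a + (n-1)d]
1404 = n/2 × [2(29) + (n-1)(2)]
1404 = n/2 × [58 + 2n - 2]
2808 = n × [56 + 2n]
2n² + (56)n - 2808 = 0
Discriminant: Δ = (56)² - 4(2)(-2808) = 3136 + 22464 = 25600
√Δ = 160
n = [-(56) + √Δ] / (2·2) = (-56 + 160) / 4 = 104 / 4 = 26
(The negative root is discarded since n must be a positive integer.)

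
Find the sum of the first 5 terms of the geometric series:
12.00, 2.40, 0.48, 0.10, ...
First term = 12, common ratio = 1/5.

Sₙ = a(1 - rⁿ) / (1 - r)
S_5 = 12(1 - (1/5)^5) / (1 - (1/5))
S_5 = 12(1 - (1/3125)) / (4/5)
S_5 = 9372/625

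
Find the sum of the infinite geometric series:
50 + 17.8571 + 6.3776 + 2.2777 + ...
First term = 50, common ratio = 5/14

For |r| < 1, S = a / (1 - r)
S = 50 / (1 - (5/14))
S = 50 / (9/14)
S = 700/9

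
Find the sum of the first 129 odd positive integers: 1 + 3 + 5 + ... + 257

Sum of first n odd numbers = n²
= 129²
= 16641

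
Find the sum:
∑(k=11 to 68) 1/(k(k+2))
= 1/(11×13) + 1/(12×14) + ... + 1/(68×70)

Partial fractions: 1/(k(k+2)) = (1/2)[1/k - 1/(k+2)]
Telescoping leaves the first two and last two terms:
= (1/2)[1/11 + 1/12 - 1/69 - 1/70]
= 15457/212520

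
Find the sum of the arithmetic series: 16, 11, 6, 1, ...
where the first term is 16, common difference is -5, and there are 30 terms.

Sₙ = n/2 × (first + last)
Last term = a + (n-1)d = 16 + (30-1)×(-5) = -129
S_30 = 30/2 × (16 + (-129))
S_30 = 30/2 × (-113) = -1695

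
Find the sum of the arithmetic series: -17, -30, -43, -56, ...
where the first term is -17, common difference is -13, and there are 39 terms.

Sₙ = n/2 × (first + last)
Last term = a + (n-1)d = -17 + (39-1)×(-13) = -511
S_39 = 39/2 × (-17 + (-511))
S_39 = 39/2 × (-528) = -10296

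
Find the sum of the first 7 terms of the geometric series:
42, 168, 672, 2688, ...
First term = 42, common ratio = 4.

Sₙ = a(1 - rⁿ) / (1 - r)
S_7 = 42(1 - 4^7) / (1 - 4)
S_7 = 42(1 - 16384) / (-3)
S_7 = 229362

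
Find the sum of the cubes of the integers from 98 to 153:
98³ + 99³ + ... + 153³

Use ∑_{k=1}^{n} k³ = [n(n+1)/2]², then subtract the first 97 terms.
∑_{k=1}^{153} k³ = [153×154/2]² = 11781² = 138791961
∑_{k=1}^{97} k³ = [97×98/2]² = 4753² = 22591009
∑_{k=98}^{153} k³ = 138791961 - 22591009 = 116200952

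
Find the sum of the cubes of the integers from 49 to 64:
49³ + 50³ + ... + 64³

Use ∑_{k=1}^{n} k³ = [n(n+1)/2]², then subtract the first 48 terms.
∑_{k=1}^{64} k³ = [64×65/2]² = 2080² = 4326400
∑_{k=1}^{48} k³ = [48×49/2]² = 1176² = 1382976
∑_{k=49}^{64} k³ = 4326400 - 1382976 = 2943424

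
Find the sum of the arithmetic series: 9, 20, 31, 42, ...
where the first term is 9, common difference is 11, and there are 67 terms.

Sₙ = n/2 × (first + last)
Last term = a + (n-1)d = 9 + (67-1)×11 = 735
S_67 = 67/2 × (9 + 735)
S_67 = 67/2 × 744 = 24924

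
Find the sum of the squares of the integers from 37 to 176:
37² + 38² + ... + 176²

Use ∑_{k=1}^{n} k² = n(n+1)(2n+1)/6, then subtract the first 36 terms.
∑_{k=1}^{176} k² = 176×177×353/6 = 1832776
∑_{k=1}^{36} k² = 36×37×73/6 = 16206
∑_{k=37}^{176} k² = 1832776 - 16206 = 1816570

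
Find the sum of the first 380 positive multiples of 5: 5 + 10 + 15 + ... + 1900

Factor out 5: = 5(1 + 2 + ... + 380) = 5 × n(n+1)/2
= 5 × 380×381/2
= 5 × 72390
= 361950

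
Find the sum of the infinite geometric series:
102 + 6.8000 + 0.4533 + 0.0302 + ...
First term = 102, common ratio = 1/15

For |r| < 1, S = a / (1 - r)
S = 102 / (1 - (1/15))
S = 102 / (14/15)
S = 765/7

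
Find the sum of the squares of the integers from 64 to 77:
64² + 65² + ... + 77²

Use ∑_{k=1}^{n} k² = n(n+1)(2n+1)/6, then subtract the first 63 terms.
∑_{k=1}^{77} k² = 77×78×155/6 = 155155
∑_{k=1}^{63} k² = 63×64×127/6 = 85344
∑_{k=64}^{77} k² = 155155 - 85344 = 69811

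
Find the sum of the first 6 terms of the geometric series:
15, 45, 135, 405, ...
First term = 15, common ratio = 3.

Sₙ = a(1 - rⁿ) / (1 - r)
S_6 = 15(1 - 3^6) / (1 - 3)
S_6 = 15(1 - 729) / (-2)
S_6 = 5460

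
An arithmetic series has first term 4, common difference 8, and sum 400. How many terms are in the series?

Using S = n/2 × [2a + (n-1)d]
400 = n/2 × [2(4) + (n-1)(8)]
400 = n/2 × [8 + 8n - 8]
800 = n × [0 + 8n]
8n² + (0)n - 800 = 0
Discriminant: Δ = (0)² - 4(8)(-800) = 0 + 25600 = 25600
√Δ = 160
n = [-(0) + √Δ] / (2·8) = (0 + 160) / 16 = 160 / 16 = 10
(The negative root is discarded since n must be a positive integer.)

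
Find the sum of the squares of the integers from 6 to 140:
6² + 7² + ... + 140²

Use ∑_{k=1}^{n} k² = n(n+1)(2n+1)/6, then subtract the first 5 terms.
∑_{k=1}^{140} k² = 140×141×281/6 = 924490
∑_{k=1}^{5} k² = 5×6×11/6 = 55
∑_{k=6}^{140} k² = 924490 - 55 = 924435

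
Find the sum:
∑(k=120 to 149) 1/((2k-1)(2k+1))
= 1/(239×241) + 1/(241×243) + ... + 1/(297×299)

Partial fractions: 1/((2k-1)(2k+1)) = (1/2)[1/(2k-1) - 1/(2k+1)]
The series telescopes:
= (1/2)[1/239 - 1/299]
= 30/71461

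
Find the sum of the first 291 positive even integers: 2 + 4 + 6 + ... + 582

Sum of first n even numbers = n(n+1)
= 291×292
= 84972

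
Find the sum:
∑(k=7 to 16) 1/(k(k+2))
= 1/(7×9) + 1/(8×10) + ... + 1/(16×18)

Partial fractions: 1/(k(k+2)) = (1/2)[1/k - 1/(k+2)]
Telescoping leaves the first two and last two terms:
= (1/2)[1/7 + 1/8 - 1/17 - 1/18]
= 1315/17136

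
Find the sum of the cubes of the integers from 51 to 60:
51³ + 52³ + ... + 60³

Use ∑_{k=1}^{n} k³ = [n(n+1)/2]², then subtract the first 50 terms.
∑_{k=1}^{60} k³ = [60×61/2]² = 1830² = 3348900
∑_{k=1}^{50} k³ = [50×51/2]² = 1275² = 1625625
∑_{k=51}^{60} k³ = 3348900 - 1625625 = 1723275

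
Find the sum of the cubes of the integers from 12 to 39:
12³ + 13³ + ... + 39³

Use ∑_{k=1}^{n} k³ = [n(n+1)/2]², then subtract the first 11 terms.
∑_{k=1}^{39} k³ = [39×40/2]² = 780² = 608400
∑_{k=1}^{11} k³ = [11×12/2]² = 66² = 4356
∑_{k=12}^{39} k³ = 608400 - 4356 = 604044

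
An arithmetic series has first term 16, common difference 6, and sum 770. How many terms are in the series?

Using S = n/2 × [2a + (n-1)d]
770 = n/2 × [2(16) + (n-1)(6)]
770 = n/2 × [32 + 6n - 6]
1540 = n × [26 + 6n]
6n² + (26)n - 1540 = 0
Discriminant: Δ = (26)² - 4(6)(-1540) = 676 + 36960 = 37636
√Δ = 194
n = [-(26) + √Δ] / (2·6) = (-26 + 194) / 12 = 168 / 12 = 14
(The negative root is discarded since n must be a positive integer.)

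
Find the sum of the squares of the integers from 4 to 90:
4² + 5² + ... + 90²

Use ∑_{k=1}^{n} k² = n(n+1)(2n+1)/6, then subtract the first 3 terms.
∑_{k=1}^{90} k² = 90×91×181/6 = 247065
∑_{k=1}^{3} k² = 3×4×7/6 = 14
∑_{k=4}^{90} k² = 247065 - 14 = 247051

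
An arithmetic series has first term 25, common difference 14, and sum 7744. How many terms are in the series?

Using S = n/2 × [2a + (n-1)d]
7744 = n/2 × [2(25) + (n-1)(14)]
7744 = n/2 × [50 + 14n - 14]
15488 = n × [36 + 14n]
14n² + (36)n - 15488 = 0
Discriminant: Δ = (36)² - 4(14)(-15488) = 1296 + 867328 = 868624
√Δ = 932
n = [-(36) + √Δ] / (2·14) = (-36 + 932) / 28 = 896 / 28 = 32
(The negative root is discarded since n must be a positive integer.)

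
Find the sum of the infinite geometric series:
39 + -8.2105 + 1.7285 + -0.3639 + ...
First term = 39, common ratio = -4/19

For |r| < 1, S = a / (1 - r)
S = 39 / (1 - (-4/19))
S = 39 / (23/19)
S = 741/23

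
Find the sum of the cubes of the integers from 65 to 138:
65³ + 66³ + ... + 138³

Use ∑_{k=1}^{n} k³ = [n(n+1)/2]², then subtract the first 64 terms.
∑_{k=1}^{138} k³ = [138×139/2]² = 9591² = 91987281
∑_{k=1}^{64} k³ = [64×65/2]² = 2080² = 4326400
∑_{k=65}^{138} k³ = 91987281 - 4326400 = 87660881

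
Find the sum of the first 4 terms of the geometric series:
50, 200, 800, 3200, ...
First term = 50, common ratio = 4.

Sₙ = a(1 - rⁿ) / (1 - r)
S_4 = 50(1 - 4^4) / (1 - 4)
S_4 = 50(1 - 256) / (-3)
S_4 = 4250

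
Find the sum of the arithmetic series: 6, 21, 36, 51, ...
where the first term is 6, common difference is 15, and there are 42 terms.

Sₙ = n/2 × (first + last)
Last term = a + (n-1)d = 6 + (42-1)×15 = 621
S_42 = 42/2 × (6 + 621)
S_42 = 42/2 × 627 = 13167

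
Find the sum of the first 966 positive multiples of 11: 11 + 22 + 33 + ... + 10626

Factor out 11: = 11(1 + 2 + ... + 966) = 11 × n(n+1)/2
= 11 × 966×967/2
= 11 × 467061
= 5137671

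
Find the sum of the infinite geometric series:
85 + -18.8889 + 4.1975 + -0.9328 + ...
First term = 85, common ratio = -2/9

For |r| < 1, S = a / (1 - r)
S = 85 / (1 - (-2/9))
S = 85 / (11/9)
S = 765/11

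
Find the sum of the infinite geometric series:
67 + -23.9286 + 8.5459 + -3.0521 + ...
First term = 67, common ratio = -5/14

For |r| < 1, S = a / (1 - r)
S = 67 / (1 - (-5/14))
S = 67 / (19/14)
S = 938/19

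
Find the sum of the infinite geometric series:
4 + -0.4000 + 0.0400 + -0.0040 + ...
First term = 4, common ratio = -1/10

For |r| < 1, S = a / (1 - r)
S = 4 / (1 - (-1/10))
S = 4 / (11/10)
S = 40/11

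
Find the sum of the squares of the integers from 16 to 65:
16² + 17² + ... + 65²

Use ∑_{k=1}^{n} k² = n(n+1)(2n+1)/6, then subtract the first 15 terms.
∑_{k=1}^{65} k² = 65×66×131/6 = 93665
∑_{k=1}^{15} k² = 15×16×31/6 = 1240
∑_{k=16}^{65} k² = 93665 - 1240 = 92425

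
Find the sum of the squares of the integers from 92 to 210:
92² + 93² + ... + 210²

Use ∑_{k=1}^{n} k² = n(n+1)(2n+1)/6, then subtract the first 91 terms.
∑_{k=1}^{210} k² = 210×211×421/6 = 3109085
∑_{k=1}^{91} k² = 91×92×183/6 = 255346
∑_{k=92}^{210} k² = 3109085 - 255346 = 2853739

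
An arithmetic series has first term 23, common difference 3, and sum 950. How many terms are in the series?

Using S = n/2 × [2a + (n-1)d]
950 = n/2 × [2(23) + (n-1)(3)]
950 = n/2 × [46 + 3n - 3]
1900 = n × [43 + 3n]
3n² + (43)n - 1900 = 0
Discriminant: Δ = (43)² - 4(3)(-1900) = 1849 + 22800 = 24649
√Δ = 157
n = [-(43) + √Δ] / (2·3) = (-43 + 157) / 6 = 114 / 6 = 19
(The negative root is discarded since n must be a positive integer.)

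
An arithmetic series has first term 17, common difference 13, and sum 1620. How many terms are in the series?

Using S = n/2 × [2a + (n-1)d]
1620 = n/2 × [2(17) + (n-1)(13)]
1620 = n/2 × [34 + 13n - 13]
3240 = n × [21 + 13n]
13n² + (21)n - 3240 = 0
Discriminant: Δ = (21)² - 4(13)(-3240) = 441 + 168480 = 168921
√Δ = 411
n = [-(21) + √Δ] / (2·13) = (-21 + 411) / 26 = 390 / 26 = 15
(The negative root is discarded since n must be a positive integer.)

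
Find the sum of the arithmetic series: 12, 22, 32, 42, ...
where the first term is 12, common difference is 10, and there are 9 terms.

Sₙ = n/2 × (first + last)
Last term = a + (n-1)d = 12 + (9-1)×10 = 92
S_9 = 9/2 × (12 + 92)
S_9 = 9/2 × 104 = 468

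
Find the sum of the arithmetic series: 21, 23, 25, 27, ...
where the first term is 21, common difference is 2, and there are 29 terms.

Sₙ = n/2 × (first + last)
Last term = a + (n-1)d = 21 + (29-1)×2 = 77
S_29 = 29/2 × (21 + 77)
S_29 = 29/2 × 98 = 1421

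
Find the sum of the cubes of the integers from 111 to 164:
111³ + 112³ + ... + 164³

Use ∑_{k=1}^{n} k³ = [n(n+1)/2]², then subtract the first 110 terms.
∑_{k=1}^{164} k³ = [164×165/2]² = 13530² = 183060900
∑_{k=1}^{110} k³ = [110×111/2]² = 6105² = 37271025
∑_{k=111}^{164} k³ = 183060900 - 37271025 = 145789875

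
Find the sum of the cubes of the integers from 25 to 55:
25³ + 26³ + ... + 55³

Use ∑_{k=1}^{n} k³ = [n(n+1)/2]², then subtract the first 24 terms.
∑_{k=1}^{55} k³ = [55×56/2]² = 1540² = 2371600
∑_{k=1}^{24} k³ = [24×25/2]² = 300² = 90000
∑_{k=25}^{55} k³ = 2371600 - 90000 = 2281600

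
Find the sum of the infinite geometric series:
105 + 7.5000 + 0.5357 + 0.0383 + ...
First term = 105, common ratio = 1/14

For |r| < 1, S = a / (1 - r)
S = 105 / (1 - (1/14))
S = 105 / (13/14)
S = 1470/13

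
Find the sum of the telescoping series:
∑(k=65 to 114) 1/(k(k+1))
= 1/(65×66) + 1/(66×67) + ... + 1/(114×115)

Partial fractions: 1/(k(k+1)) = 1/k - 1/(k+1)
The series telescopes:
= (1/65 - 1/66) + (1/66 - 1/67) + ... + (1/114 - 1/115)
= 1/65 - 1/115
= 2/299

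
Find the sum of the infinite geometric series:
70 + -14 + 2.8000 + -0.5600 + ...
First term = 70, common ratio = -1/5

For |r| < 1, S = a / (1 - r)
S = 70 / (1 - (-1/5))
S = 70 / (6/5)
S = 175/3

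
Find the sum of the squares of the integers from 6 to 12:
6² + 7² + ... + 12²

Use ∑_{k=1}^{n} k² = n(n+1)(2n+1)/6, then subtract the first 5 terms.
∑_{k=1}^{12} k² = 12×13×25/6 = 650
∑_{k=1}^{5} k² = 5×6×11/6 = 55
∑_{k=6}^{12} k² = 650 - 55 = 595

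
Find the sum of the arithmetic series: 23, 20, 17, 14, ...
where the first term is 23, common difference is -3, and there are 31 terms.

Sₙ = n/2 × (first + last)
Last term = a + (n-1)d = 23 + (31-1)×(-3) = -67
S_31 = 31/2 × (23 + (-67))
S_31 = 31/2 × (-44) = -682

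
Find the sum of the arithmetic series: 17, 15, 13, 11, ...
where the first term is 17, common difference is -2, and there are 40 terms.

Sₙ = n/2 × (first + last)
Last term = a + (n-1)d = 17 + (40-1)×(-2) = -61
S_40 = 40/2 × (17 + (-61))
S_40 = 40/2 × (-44) = -880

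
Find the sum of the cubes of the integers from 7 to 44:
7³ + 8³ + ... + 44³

Use ∑_{k=1}^{n} k³ = [n(n+1)/2]², then subtract the first 6 terms.
∑_{k=1}^{44} k³ = [44×45/2]² = 990² = 980100
∑_{k=1}^{6} k³ = [6×7/2]² = 21² = 441
∑_{k=7}^{44} k³ = 980100 - 441 = 979659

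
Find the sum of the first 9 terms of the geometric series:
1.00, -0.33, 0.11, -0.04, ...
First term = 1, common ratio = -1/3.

Sₙ = a(1 - rⁿ) / (1 - r)
S_9 = 1(1 - (-1/3)^9) / (1 - (-1/3))
S_9 = 1(1 - (-1/19683)) / (4/3)
S_9 = 4921/6561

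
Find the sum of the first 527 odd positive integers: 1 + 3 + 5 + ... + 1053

Sum of first n odd numbers = n²
= 527²
= 277729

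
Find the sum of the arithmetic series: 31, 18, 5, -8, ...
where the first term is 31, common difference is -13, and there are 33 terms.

Sₙ = n/2 × (first + last)
Last term = a + (n-1)d = 31 + (33-1)×(-13) = -385
S_33 = 33/2 × (31 + (-385))
S_33 = 33/2 × (-354) = -5841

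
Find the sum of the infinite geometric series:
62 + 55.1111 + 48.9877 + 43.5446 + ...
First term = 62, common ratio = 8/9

For |r| < 1, S = a / (1 - r)
S = 62 / (1 - (8/9))
S = 62 / (1/9)
S = 558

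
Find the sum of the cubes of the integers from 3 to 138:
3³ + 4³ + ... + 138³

Use ∑_{k=1}^{n} k³ = [n(n+1)/2]², then subtract the first 2 terms.
∑_{k=1}^{138} k³ = [138×139/2]² = 9591² = 91987281
∑_{k=1}^{2} k³ = [2×3/2]² = 3² = 9
∑_{k=3}^{138} k³ = 91987281 - 9 = 91987272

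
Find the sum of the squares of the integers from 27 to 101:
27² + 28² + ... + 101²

Use ∑_{k=1}^{n} k² = n(n+1)(2n+1)/6, then subtract the first 26 terms.
∑_{k=1}^{101} k² = 101×102×203/6 = 348551
∑_{k=1}^{26} k² = 26×27×53/6 = 6201
∑_{k=27}^{101} k² = 348551 - 6201 = 342350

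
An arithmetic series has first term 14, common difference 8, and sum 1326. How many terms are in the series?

Using S = n/2 × [2a + (n-1)d]
1326 = n/2 × [2(14) + (n-1)(8)]
1326 = n/2 × [28 + 8n - 8]
2652 = n × [20 + 8n]
8n² + (20)n - 2652 = 0
Discriminant: Δ = (20)² - 4(8)(-2652) = 400 + 84864 = 85264
√Δ = 292
n = [-(20) + √Δ] / (2·8) = (-20 + 292) / 16 = 272 / 16 = 17
(The negative root is discarded since n must be a positive integer.)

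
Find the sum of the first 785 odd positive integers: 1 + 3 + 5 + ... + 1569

Sum of first n odd numbers = n²
= 785²
= 616225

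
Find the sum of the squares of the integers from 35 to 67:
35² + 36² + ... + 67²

Use ∑_{k=1}^{n} k² = n(n+1)(2n+1)/6, then subtract the first 34 terms.
∑_{k=1}^{67} k² = 67×68×135/6 = 102510
∑_{k=1}^{34} k² = 34×35×69/6 = 13685
∑_{k=35}^{67} k² = 102510 - 13685 = 88825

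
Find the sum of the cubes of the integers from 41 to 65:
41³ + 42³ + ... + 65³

Use ∑_{k=1}^{n} k³ = [n(n+1)/2]², then subtract the first 40 terms.
∑_{k=1}^{65} k³ = [65×66/2]² = 2145² = 4601025
∑_{k=1}^{40} k³ = [40×41/2]² = 820² = 672400
∑_{k=41}^{65} k³ = 4601025 - 672400 = 3928625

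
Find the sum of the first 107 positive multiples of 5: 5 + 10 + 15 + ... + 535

Factor out 5: = 5(1 + 2 + ... + 107) = 5 × n(n+1)/2
= 5 × 107×108/2
= 5 × 5778
= 28890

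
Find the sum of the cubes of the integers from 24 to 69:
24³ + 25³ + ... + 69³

Use ∑_{k=1}^{n} k³ = [n(n+1)/2]², then subtract the first 23 terms.
∑_{k=1}^{69} k³ = [69×70/2]² = 2415² = 5832225
∑_{k=1}^{23} k³ = [23×24/2]² = 276² = 76176
∑_{k=24}^{69} k³ = 5832225 - 76176 = 5756049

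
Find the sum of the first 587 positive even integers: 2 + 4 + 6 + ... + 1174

Sum of first n even numbers = n(n+1)
= 587×588
= 345156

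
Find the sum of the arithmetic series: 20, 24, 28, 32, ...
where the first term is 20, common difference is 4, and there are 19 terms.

Sₙ = n/2 × (first + last)
Last term = a + (n-1)d = 20 + (19-1)×4 = 92
S_19 = 19/2 × (20 + 92)
S_19 = 19/2 × 112 = 1064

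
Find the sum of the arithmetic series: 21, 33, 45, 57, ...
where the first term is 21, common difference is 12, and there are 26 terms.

Sₙ = n/2 × (first + last)
Last term = a + (n-1)d = 21 + (26-1)×12 = 321
S_26 = 26/2 × (21 + 321)
S_26 = 26/2 × 342 = 4446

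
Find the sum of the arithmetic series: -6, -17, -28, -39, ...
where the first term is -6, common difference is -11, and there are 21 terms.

Sₙ = n/2 × (first + last)
Last term = a + (n-1)d = -6 + (21-1)×(-11) = -226
S_21 = 21/2 × (-6 + (-226))
S_21 = 21/2 × (-232) = -2436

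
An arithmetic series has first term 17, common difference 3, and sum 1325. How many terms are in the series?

Using S = n/2 × [2a + (n-1)d]
1325 = n/2 × [2(17) + (n-1)(3)]
1325 = n/2 × [34 + 3n - 3]
2650 = n × [31 + 3n]
3n² + (31)n - 2650 = 0
Discriminant: Δ = (31)² - 4(3)(-2650) = 961 + 31800 = 32761
√Δ = 181
n = [-(31) + √Δ] / (2·3) = (-31 + 181) / 6 = 150 / 6 = 25
(The negative root is discarded since n must be a positive integer.)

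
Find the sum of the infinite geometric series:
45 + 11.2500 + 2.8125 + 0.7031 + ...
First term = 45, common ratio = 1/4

For |r| < 1, S = a / (1 - r)
S = 45 / (1 - (1/4))
S = 45 / (3/4)
S = 60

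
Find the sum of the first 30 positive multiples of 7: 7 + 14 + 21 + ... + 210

Factor out 7: = 7(1 + 2 + ... + 30) = 7 × n(n+1)/2
= 7 × 30×31/2
= 7 × 465
= 3255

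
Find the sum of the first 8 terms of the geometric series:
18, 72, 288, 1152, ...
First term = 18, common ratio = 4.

Sₙ = a(1 - rⁿ) / (1 - r)
S_8 = 18(1 - 4^8) / (1 - 4)
S_8 = 18(1 - 65536) / (-3)
S_8 = 393210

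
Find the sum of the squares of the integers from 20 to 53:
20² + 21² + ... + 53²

Use ∑_{k=1}^{n} k² = n(n+1)(2n+1)/6, then subtract the first 19 terms.
∑_{k=1}^{53} k² = 53×54×107/6 = 51039
∑_{k=1}^{19} k² = 19×20×39/6 = 2470
∑_{k=20}^{53} k² = 51039 - 2470 = 48569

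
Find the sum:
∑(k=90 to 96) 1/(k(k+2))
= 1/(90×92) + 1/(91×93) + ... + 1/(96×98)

Partial fractions: 1/(k(k+2)) = (1/2)[1/k - 1/(k+2)]
Telescoping leaves the first two and last two terms:
= (1/2)[1/90 + 1/91 - 1/97 - 1/98]
= 2206/2780505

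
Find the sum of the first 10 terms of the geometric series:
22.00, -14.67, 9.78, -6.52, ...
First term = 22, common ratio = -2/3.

Sₙ = a(1 - rⁿ) / (1 - r)
S_10 = 22(1 - (-2/3)^10) / (1 - (-2/3))
S_10 = 22(1 - (1024/59049)) / (5/3)
S_10 = 255310/19683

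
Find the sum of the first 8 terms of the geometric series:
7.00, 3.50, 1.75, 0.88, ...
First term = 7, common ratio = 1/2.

Sₙ = a(1 - rⁿ) / (1 - r)
S_8 = 7(1 - (1/2)^8) / (1 - (1/2))
S_8 = 7(1 - (1/256)) / (1/2)
S_8 = 1785/128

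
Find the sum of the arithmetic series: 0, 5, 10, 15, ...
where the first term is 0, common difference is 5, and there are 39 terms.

Sₙ = n/2 × (first + last)
Last term = a + (n-1)d = 0 + (39-1)×5 = 190
S_39 = 39/2 × (0 + 190)
S_39 = 39/2 × 190 = 3705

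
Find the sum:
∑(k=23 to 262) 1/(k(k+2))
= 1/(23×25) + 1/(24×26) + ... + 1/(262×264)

Partial fractions: 1/(k(k+2)) = (1/2)[1/k - 1/(k+2)]
Telescoping leaves the first two and last two terms:
= (1/2)[1/23 + 1/24 - 1/263 - 1/264]
= 61925/1596936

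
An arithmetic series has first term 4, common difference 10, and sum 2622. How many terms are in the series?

Using S = n/2 × [2a + (n-1)d]
2622 = n/2 × [2(4) + (n-1)(10)]
2622 = n/2 × [8 + 10n - 10]
5244 = n × [-2 + 10n]
10n² + (-2)n - 5244 = 0
Discriminant: Δ = (-2)² - 4(10)(-5244) = 4 + 209760 = 209764
√Δ = 458
n = [-(-2) + √Δ] / (2·10) = (2 + 458) / 20 = 460 / 20 = 23
(The negative root is discarded since n must be a positive integer.)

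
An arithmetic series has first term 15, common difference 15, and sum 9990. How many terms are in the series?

Using S = n/2 × [2a + (n-1)d]
9990 = n/2 × [2(15) + (n-1)(15)]
9990 = n/2 × [30 + 15n - 15]
19980 = n × [15 + 15n]
15n² + (15)n - 19980 = 0
Discriminant: Δ = (15)² - 4(15)(-19980) = 225 + 1198800 = 1199025
√Δ = 1095
n = [-(15) + √Δ] / (2·15) = (-15 + 1095) / 30 = 1080 / 30 = 36
(The negative root is discarded since n must be a positive integer.)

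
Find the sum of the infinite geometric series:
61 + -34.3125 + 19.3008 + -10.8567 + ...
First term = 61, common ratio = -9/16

For |r| < 1, S = a / (1 - r)
S = 61 / (1 - (-9/16))
S = 61 / (25/16)
S = 976/25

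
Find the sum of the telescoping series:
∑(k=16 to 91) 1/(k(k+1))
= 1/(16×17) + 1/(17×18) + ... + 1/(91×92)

Partial fractions: 1/(k(k+1)) = 1/k - 1/(k+1)
The series telescopes:
= (1/16 - 1/17) + (1/17 - 1/18) + ... + (1/91 - 1/92)
= 1/16 - 1/92
= 19/368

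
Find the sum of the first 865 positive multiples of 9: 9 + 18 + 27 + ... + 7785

Factor out 9: = 9(1 + 2 + ... + 865) = 9 × n(n+1)/2
= 9 × 865×866/2
= 9 × 374545
= 3370905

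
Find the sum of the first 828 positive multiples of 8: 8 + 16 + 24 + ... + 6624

Factor out 8: = 8(1 + 2 + ... + 828) = 8 × n(n+1)/2
= 8 × 828×829/2
= 8 × 343206
= 2745648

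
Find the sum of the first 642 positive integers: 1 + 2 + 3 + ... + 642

Formula: ∑k = n(n+1)/2
= 642×643/2
= 412806/2
= 206403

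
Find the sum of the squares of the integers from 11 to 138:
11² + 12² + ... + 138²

Use ∑_{k=1}^{n} k² = n(n+1)(2n+1)/6, then subtract the first 10 terms.
∑_{k=1}^{138} k² = 138×139×277/6 = 885569
∑_{k=1}^{10} k² = 10×11×21/6 = 385
∑_{k=11}^{138} k² = 885569 - 385 = 885184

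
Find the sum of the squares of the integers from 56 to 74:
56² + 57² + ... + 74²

Use ∑_{k=1}^{n} k² = n(n+1)(2n+1)/6, then subtract the first 55 terms.
∑_{k=1}^{74} k² = 74×75×149/6 = 137825
∑_{k=1}^{55} k² = 55×56×111/6 = 56980
∑_{k=56}^{74} k² = 137825 - 56980 = 80845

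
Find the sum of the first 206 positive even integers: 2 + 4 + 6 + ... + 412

Sum of first n even numbers = n(n+1)
= 206×207
= 42642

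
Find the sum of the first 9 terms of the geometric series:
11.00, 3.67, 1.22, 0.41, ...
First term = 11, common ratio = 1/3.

Sₙ = a(1 - rⁿ) / (1 - r)
S_9 = 11(1 - (1/3)^9) / (1 - (1/3))
S_9 = 11(1 - (1/19683)) / (2/3)
S_9 = 108251/6561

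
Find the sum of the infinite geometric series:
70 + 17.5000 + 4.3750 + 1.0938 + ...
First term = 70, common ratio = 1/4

For |r| < 1, S = a / (1 - r)
S = 70 / (1 - (1/4))
S = 70 / (3/4)
S = 280/3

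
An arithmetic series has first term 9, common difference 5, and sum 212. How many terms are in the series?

Using S = n/2 × [2a + (n-1)d]
212 = n/2 × [2(9) + (n-1)(5)]
212 = n/2 × [18 + 5n - 5]
424 = n × [13 + 5n]
5n² + (13)n - 424 = 0
Discriminant: Δ = (13)² - 4(5)(-424) = 169 + 8480 = 8649
√Δ = 93
n = [-(13) + √Δ] / (2·5) = (-13 + 93) / 10 = 80 / 10 = 8
(The negative root is discarded since n must be a positive integer.)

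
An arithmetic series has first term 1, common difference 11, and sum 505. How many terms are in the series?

Using S = n/2 × [2a + (n-1)d]
505 = n/2 × [2(1) + (n-1)(11)]
505 = n/2 × [2 + 11n - 11]
1010 = n × [-9 + 11n]
11n² + (-9)n - 1010 = 0
Discriminant: Δ = (-9)² - 4(11)(-1010) = 81 + 44440 = 44521
√Δ = 211
n = [-(-9) + √Δ] / (2·11) = (9 + 211) / 22 = 220 / 22 = 10
(The negative root is discarded since n must be a positive integer.)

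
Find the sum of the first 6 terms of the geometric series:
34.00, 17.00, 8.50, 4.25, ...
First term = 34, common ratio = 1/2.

Sₙ = a(1 - rⁿ) / (1 - r)
S_6 = 34(1 - (1/2)^6) / (1 - (1/2))
S_6 = 34(1 - (1/64)) / (1/2)
S_6 = 1071/16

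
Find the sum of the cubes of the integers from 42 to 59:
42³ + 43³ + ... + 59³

Use ∑_{k=1}^{n} k³ = [n(n+1)/2]², then subtract the first 41 terms.
∑_{k=1}^{59} k³ = [59×60/2]² = 1770² = 3132900
∑_{k=1}^{41} k³ = [41×42/2]² = 861² = 741321
∑_{k=42}^{59} k³ = 3132900 - 741321 = 2391579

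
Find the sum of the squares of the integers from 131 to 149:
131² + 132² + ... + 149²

Use ∑_{k=1}^{n} k² = n(n+1)(2n+1)/6, then subtract the first 130 terms.
∑_{k=1}^{149} k² = 149×150×299/6 = 1113775
∑_{k=1}^{130} k² = 130×131×261/6 = 740805
∑_{k=131}^{149} k² = 1113775 - 740805 = 372970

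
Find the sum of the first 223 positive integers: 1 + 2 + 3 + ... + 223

Formula: ∑k = n(n+1)/2
= 223×224/2
= 49952/2
= 24976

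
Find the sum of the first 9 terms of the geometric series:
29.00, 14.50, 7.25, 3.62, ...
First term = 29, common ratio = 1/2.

Sₙ = a(1 - rⁿ) / (1 - r)
S_9 = 29(1 - (1/2)^9) / (1 - (1/2))
S_9 = 29(1 - (1/512)) / (1/2)
S_9 = 14819/256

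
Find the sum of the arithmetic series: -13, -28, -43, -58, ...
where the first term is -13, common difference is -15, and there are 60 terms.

Sₙ = n/2 × (first + last)
Last term = a + (n-1)d = -13 + (60-1)×(-15) = -898
S_60 = 60/2 × (-13 + (-898))
S_60 = 60/2 × (-911) = -27330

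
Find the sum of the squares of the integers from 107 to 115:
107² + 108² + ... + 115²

Use ∑_{k=1}^{n} k² = n(n+1)(2n+1)/6, then subtract the first 106 terms.
∑_{k=1}^{115} k² = 115×116×231/6 = 513590
∑_{k=1}^{106} k² = 106×107×213/6 = 402641
∑_{k=107}^{115} k² = 513590 - 402641 = 110949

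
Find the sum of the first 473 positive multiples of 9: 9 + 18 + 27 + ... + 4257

Factor out 9: = 9(1 + 2 + ... + 473) = 9 × n(n+1)/2
= 9 × 473×474/2
= 9 × 112101
= 1008909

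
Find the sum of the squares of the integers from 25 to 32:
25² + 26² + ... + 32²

Use ∑_{k=1}^{n} k² = n(n+1)(2n+1)/6, then subtract the first 24 terms.
∑_{k=1}^{32} k² = 32×33×65/6 = 11440
∑_{k=1}^{24} k² = 24×25×49/6 = 4900
∑_{k=25}^{32} k² = 11440 - 4900 = 6540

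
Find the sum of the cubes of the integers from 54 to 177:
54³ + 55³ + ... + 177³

Use ∑_{k=1}^{n} k³ = [n(n+1)/2]², then subtract the first 53 terms.
∑_{k=1}^{177} k³ = [177×178/2]² = 15753² = 248157009
∑_{k=1}^{53} k³ = [53×54/2]² = 1431² = 2047761
∑_{k=54}^{177} k³ = 248157009 - 2047761 = 246109248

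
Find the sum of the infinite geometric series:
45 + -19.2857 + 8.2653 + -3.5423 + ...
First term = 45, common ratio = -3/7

For |r| < 1, S = a / (1 - r)
S = 45 / (1 - (-3/7))
S = 45 / (10/7)
S = 63/2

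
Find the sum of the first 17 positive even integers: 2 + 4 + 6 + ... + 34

Sum of first n even numbers = n(n+1)
= 17×18
= 306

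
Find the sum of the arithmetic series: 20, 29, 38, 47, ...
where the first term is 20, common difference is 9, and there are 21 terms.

Sₙ = n/2 × (first + last)
Last term = a + (n-1)d = 20 + (21-1)×9 = 200
S_21 = 21/2 × (20 + 200)
S_21 = 21/2 × 220 = 2310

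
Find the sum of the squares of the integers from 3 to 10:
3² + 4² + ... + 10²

Use ∑_{k=1}^{n} k² = n(n+1)(2n+1)/6, then subtract the first 2 terms.
∑_{k=1}^{10} k² = 10×11×21/6 = 385
∑_{k=1}^{2} k² = 2×3×5/6 = 5
∑_{k=3}^{10} k² = 385 - 5 = 380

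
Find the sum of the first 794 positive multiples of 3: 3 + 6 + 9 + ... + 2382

Factor out 3: = 3(1 + 2 + ... + 794) = 3 × n(n+1)/2
= 3 × 794×795/2
= 3 × 315615
= 946845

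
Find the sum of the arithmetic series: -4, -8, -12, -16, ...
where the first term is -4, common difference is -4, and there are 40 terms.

Sₙ = n/2 × (first + last)
Last term = a + (n-1)d = -4 + (40-1)×(-4) = -160
S_40 = 40/2 × (-4 + (-160))
S_40 = 40/2 × (-164) = -3280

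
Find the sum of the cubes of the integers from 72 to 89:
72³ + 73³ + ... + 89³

Use ∑_{k=1}^{n} k³ = [n(n+1)/2]², then subtract the first 71 terms.
∑_{k=1}^{89} k³ = [89×90/2]² = 4005² = 16040025
∑_{k=1}^{71} k³ = [71×72/2]² = 2556² = 6533136
∑_{k=72}^{89} k³ = 16040025 - 6533136 = 9506889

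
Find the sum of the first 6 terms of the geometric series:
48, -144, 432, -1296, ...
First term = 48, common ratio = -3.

Sₙ = a(1 - rⁿ) / (1 - r)
S_6 = 48(1 - (-3)^6) / (1 - (-3))
S_6 = 48(1 - 729) / (4)
S_6 = -8736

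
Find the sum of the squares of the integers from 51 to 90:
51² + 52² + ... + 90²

Use ∑_{k=1}^{n} k² = n(n+1)(2n+1)/6, then subtract the first 50 terms.
∑_{k=1}^{90} k² = 90×91×181/6 = 247065
∑_{k=1}^{50} k² = 50×51×101/6 = 42925
∑_{k=51}^{90} k² = 247065 - 42925 = 204140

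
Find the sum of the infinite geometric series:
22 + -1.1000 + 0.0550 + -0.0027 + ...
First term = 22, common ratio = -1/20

For |r| < 1, S = a / (1 - r)
S = 22 / (1 - (-1/20))
S = 22 / (21/20)
S = 440/21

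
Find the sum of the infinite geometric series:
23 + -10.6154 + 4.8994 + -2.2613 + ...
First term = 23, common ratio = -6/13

For |r| < 1, S = a / (1 - r)
S = 23 / (1 - (-6/13))
S = 23 / (19/13)
S = 299/19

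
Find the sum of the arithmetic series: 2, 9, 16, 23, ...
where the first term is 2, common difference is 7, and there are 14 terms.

Sₙ = n/2 × (first + last)
Last term = a + (n-1)d = 2 + (14-1)×7 = 93
S_14 = 14/2 × (2 + 93)
S_14 = 14/2 × 95 = 665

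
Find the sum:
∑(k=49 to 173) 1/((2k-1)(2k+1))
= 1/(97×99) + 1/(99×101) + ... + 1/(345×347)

Partial fractions: 1/((2k-1)(2k+1)) = (1/2)[1/(2k-1) - 1/(2k+1)]
The series telescopes:
= (1/2)[1/97 - 1/347]
= 125/33659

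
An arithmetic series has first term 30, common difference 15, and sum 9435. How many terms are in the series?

Using S = n/2 × [2a + (n-1)d]
9435 = n/2 × [2(30) + (n-1)(15)]
9435 = n/2 × [60 + 15n - 15]
18870 = n × [45 + 15n]
15n² + (45)n - 18870 = 0
Discriminant: Δ = (45)² - 4(15)(-18870) = 2025 + 1132200 = 1134225
√Δ = 1065
n = [-(45) + √Δ] / (2·15) = (-45 + 1065) / 30 = 1020 / 30 = 34
(The negative root is discarded since n must be a positive integer.)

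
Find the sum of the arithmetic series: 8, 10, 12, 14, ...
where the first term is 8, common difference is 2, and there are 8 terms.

Sₙ = n/2 × (first + last)
Last term = a + (n-1)d = 8 + (8-1)×2 = 22
S_8 = 8/2 × (8 + 22)
S_8 = 8/2 × 30 = 120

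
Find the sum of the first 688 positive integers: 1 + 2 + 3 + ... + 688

Formula: ∑k = n(n+1)/2
= 688×689/2
= 474032/2
= 237016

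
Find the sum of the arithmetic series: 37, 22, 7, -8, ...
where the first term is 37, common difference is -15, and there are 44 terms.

Sₙ = n/2 × (first + last)
Last term = a + (n-1)d = 37 + (44-1)×(-15) = -608
S_44 = 44/2 × (37 + (-608))
S_44 = 44/2 × (-571) = -12562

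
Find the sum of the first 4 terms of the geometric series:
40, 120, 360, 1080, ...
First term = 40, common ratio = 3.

Sₙ = a(1 - rⁿ) / (1 - r)
S_4 = 40(1 - 3^4) / (1 - 3)
S_4 = 40(1 - 81) / (-2)
S_4 = 1600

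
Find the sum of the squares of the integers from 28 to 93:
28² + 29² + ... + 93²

Use ∑_{k=1}^{n} k² = n(n+1)(2n+1)/6, then subtract the first 27 terms.
∑_{k=1}^{93} k² = 93×94×187/6 = 272459
∑_{k=1}^{27} k² = 27×28×55/6 = 6930
∑_{k=28}^{93} k² = 272459 - 6930 = 265529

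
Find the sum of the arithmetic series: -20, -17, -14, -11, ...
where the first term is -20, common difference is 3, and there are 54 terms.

Sₙ = n/2 × (first + last)
Last term = a + (n-1)d = -20 + (54-1)×3 = 139
S_54 = 54/2 × (-20 + 139)
S_54 = 54/2 × 119 = 3213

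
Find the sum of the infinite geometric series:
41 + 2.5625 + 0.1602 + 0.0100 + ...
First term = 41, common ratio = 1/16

For |r| < 1, S = a / (1 - r)
S = 41 / (1 - (1/16))
S = 41 / (15/16)
S = 656/15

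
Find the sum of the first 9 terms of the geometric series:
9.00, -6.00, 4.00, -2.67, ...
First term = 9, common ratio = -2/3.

Sₙ = a(1 - rⁿ) / (1 - r)
S_9 = 9(1 - (-2/3)^9) / (1 - (-2/3))
S_9 = 9(1 - (-512/19683)) / (5/3)
S_9 = 4039/729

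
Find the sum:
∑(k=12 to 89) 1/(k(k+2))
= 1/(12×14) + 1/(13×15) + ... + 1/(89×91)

Partial fractions: 1/(k(k+2)) = (1/2)[1/k - 1/(k+2)]
Telescoping leaves the first two and last two terms:
= (1/2)[1/12 + 1/13 - 1/90 - 1/91]
= 2263/32760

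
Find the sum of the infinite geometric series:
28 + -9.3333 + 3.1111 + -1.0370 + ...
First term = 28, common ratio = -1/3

For |r| < 1, S = a / (1 - r)
S = 28 / (1 - (-1/3))
S = 28 / (4/3)
S = 21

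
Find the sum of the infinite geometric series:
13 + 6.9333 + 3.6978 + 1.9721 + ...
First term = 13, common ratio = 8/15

For |r| < 1, S = a / (1 - r)
S = 13 / (1 - (8/15))
S = 13 / (7/15)
S = 195/7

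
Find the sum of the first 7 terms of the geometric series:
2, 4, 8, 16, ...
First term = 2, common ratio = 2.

Sₙ = a(1 - rⁿ) / (1 - r)
S_7 = 2(1 - 2^7) / (1 - 2)
S_7 = 2(1 - 128) / (-1)
S_7 = 254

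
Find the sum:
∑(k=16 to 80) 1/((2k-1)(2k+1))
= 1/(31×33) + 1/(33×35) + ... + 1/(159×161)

Partial fractions: 1/((2k-1)(2k+1)) = (1/2)[1/(2k-1) - 1/(2k+1)]
The series telescopes:
= (1/2)[1/31 - 1/161]
= 65/4991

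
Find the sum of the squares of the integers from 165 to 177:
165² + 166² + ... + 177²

Use ∑_{k=1}^{n} k² = n(n+1)(2n+1)/6, then subtract the first 164 terms.
∑_{k=1}^{177} k² = 177×178×355/6 = 1864105
∑_{k=1}^{164} k² = 164×165×329/6 = 1483790
∑_{k=165}^{177} k² = 1864105 - 1483790 = 380315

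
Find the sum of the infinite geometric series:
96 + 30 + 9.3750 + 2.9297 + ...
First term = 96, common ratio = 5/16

For |r| < 1, S = a / (1 - r)
S = 96 / (1 - (5/16))
S = 96 / (11/16)
S = 1536/11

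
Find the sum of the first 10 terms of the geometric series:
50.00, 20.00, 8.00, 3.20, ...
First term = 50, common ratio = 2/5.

Sₙ = a(1 - rⁿ) / (1 - r)
S_10 = 50(1 - (2/5)^10) / (1 - (2/5))
S_10 = 50(1 - (1024/9765625)) / (3/5)
S_10 = 6509734/78125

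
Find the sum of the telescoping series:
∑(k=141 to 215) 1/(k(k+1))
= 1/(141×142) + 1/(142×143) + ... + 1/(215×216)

Partial fractions: 1/(k(k+1)) = 1/k - 1/(k+1)
The series telescopes:
= (1/141 - 1/142) + (1/142 - 1/143) + ... + (1/215 - 1/216)
= 1/141 - 1/216
= 25/10152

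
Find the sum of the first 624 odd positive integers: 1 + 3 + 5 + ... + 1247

Sum of first n odd numbers = n²
= 624²
= 389376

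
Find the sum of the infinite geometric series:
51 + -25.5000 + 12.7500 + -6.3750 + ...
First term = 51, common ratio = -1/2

For |r| < 1, S = a / (1 - r)
S = 51 / (1 - (-1/2))
S = 51 / (3/2)
S = 34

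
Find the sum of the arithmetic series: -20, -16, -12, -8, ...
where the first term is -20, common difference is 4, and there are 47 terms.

Sₙ = n/2 × (first + last)
Last term = a + (n-1)d = -20 + (47-1)×4 = 164
S_47 = 47/2 × (-20 + 164)
S_47 = 47/2 × 144 = 3384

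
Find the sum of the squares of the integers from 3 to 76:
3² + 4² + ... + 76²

Use ∑_{k=1}^{n} k² = n(n+1)(2n+1)/6, then subtract the first 2 terms.
∑_{k=1}^{76} k² = 76×77×153/6 = 149226
∑_{k=1}^{2} k² = 2×3×5/6 = 5
∑_{k=3}^{76} k² = 149226 - 5 = 149221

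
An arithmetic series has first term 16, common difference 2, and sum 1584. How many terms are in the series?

Using S = n/2 × [2a + (n-1)d]
1584 = n/2 × [2(16) + (n-1)(2)]
1584 = n/2 × [32 + 2n - 2]
3168 = n × [30 + 2n]
2n² + (30)n - 3168 = 0
Discriminant: Δ = (30)² - 4(2)(-3168) = 900 + 25344 = 26244
√Δ = 162
n = [-(30) + √Δ] / (2·2) = (-30 + 162) / 4 = 132 / 4 = 33
(The negative root is discarded since n must be a positive integer.)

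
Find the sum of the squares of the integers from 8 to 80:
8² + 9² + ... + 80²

Use ∑_{k=1}^{n} k² = n(n+1)(2n+1)/6, then subtract the first 7 terms.
∑_{k=1}^{80} k² = 80×81×161/6 = 173880
∑_{k=1}^{7} k² = 7×8×15/6 = 140
∑_{k=8}^{80} k² = 173880 - 140 = 173740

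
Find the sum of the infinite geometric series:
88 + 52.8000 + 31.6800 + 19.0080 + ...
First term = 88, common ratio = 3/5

For |r| < 1, S = a / (1 - r)
S = 88 / (1 - (3/5))
S = 88 / (2/5)
S = 220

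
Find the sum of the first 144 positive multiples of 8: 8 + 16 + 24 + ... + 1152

Factor out 8: = 8(1 + 2 + ... + 144) = 8 × n(n+1)/2
= 8 × 144×145/2
= 8 × 10440
= 83520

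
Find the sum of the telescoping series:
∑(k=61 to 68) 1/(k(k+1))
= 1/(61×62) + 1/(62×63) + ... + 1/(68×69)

Partial fractions: 1/(k(k+1)) = 1/k - 1/(k+1)
The series telescopes:
= (1/61 - 1/62) + (1/62 - 1/63) + ... + (1/68 - 1/69)
= 1/61 - 1/69
= 8/4209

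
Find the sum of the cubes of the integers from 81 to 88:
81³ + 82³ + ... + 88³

Use ∑_{k=1}^{n} k³ = [n(n+1)/2]², then subtract the first 80 terms.
∑_{k=1}^{88} k³ = [88×89/2]² = 3916² = 15335056
∑_{k=1}^{80} k³ = [80×81/2]² = 3240² = 10497600
∑_{k=81}^{88} k³ = 15335056 - 10497600 = 4837456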